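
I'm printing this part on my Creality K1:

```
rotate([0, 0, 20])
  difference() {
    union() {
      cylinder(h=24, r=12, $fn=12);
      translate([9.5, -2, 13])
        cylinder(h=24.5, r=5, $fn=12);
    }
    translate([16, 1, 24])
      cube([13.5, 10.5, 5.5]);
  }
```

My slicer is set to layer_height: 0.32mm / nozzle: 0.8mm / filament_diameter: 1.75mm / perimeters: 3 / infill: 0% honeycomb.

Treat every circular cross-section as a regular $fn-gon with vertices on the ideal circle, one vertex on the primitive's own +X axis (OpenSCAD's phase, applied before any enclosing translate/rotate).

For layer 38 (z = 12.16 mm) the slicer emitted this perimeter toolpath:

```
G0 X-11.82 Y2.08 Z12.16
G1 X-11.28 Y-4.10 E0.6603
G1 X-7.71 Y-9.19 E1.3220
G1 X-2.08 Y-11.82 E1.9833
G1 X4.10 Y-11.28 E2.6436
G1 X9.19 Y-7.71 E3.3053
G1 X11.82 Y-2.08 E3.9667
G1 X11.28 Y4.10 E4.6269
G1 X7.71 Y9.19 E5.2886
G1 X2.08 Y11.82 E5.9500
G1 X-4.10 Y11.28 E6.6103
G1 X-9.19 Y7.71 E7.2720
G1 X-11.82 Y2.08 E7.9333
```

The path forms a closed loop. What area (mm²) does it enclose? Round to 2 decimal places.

431.99 mm²

Apply the shoelace formula to the sequence of (X, Y) vertices; enclosed area = 431.99 mm².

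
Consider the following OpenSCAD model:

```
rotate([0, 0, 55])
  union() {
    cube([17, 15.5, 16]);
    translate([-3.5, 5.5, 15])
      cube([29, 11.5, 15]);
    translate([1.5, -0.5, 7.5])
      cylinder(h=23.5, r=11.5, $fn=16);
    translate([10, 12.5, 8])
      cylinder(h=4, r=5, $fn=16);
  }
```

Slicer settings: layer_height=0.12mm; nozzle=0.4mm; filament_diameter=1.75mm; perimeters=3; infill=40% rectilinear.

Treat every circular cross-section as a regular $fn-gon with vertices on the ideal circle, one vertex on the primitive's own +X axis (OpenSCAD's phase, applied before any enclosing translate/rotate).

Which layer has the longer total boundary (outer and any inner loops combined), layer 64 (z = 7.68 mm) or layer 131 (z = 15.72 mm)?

layer 131 (z = 15.72 mm)

Layer 64 (z = 7.68): the 17×15.5 cube contributes its full rectangle (perimeter 65.00 mm); the cube at (-3.5, 5.5) is absent (z outside [15, 30]); the r=11.5 cylinder at (1.5, -0.5) gives a regular 16-gon of circumradius 11.5 (constant along its height) (perimeter = 2·16·11.500·sin(180°/16) = 71.79 mm); the cylinder at (10, 12.5) is not intersected at this z (z outside [8, 12]); Combining (union): the regions partially overlap (shared area 111.77 mm²), so the edge portions inside another operand are dropped and the merged outline is re-measured after clipping — boundary = 94.22 mm; (whole slice rotated 55° about Z — lengths, areas and connectivity unchanged). So its perimeter = 94.22 mm. Layer 131 (z = 15.72): the 17×15.5 cube contributes its full rectangle (perimeter 65.00 mm); the cube at (-3.5, 5.5) (footprint 29×11.5) is included at this height (perimeter 81.00 mm); the r=11.5 cylinder at (1.5, -0.5) contributes a regular 16-gon of circumradius 11.5 (perimeter = 2·16·11.500·sin(180°/16) = 71.79 mm); the cylinder at (10, 12.5) is absent (z outside [8, 12]); Merging all regions: the regions partially overlap (shared area 298.67 mm²), so the edge portions inside another operand are dropped and the merged outline is re-measured after clipping — boundary = 115.02 mm; (rotated 55° about Z; rotation is an isometry so areas/perimeters/island counts are preserved). So its perimeter = 115.02 mm. Layer 131 is larger (115.02 vs 94.22 mm).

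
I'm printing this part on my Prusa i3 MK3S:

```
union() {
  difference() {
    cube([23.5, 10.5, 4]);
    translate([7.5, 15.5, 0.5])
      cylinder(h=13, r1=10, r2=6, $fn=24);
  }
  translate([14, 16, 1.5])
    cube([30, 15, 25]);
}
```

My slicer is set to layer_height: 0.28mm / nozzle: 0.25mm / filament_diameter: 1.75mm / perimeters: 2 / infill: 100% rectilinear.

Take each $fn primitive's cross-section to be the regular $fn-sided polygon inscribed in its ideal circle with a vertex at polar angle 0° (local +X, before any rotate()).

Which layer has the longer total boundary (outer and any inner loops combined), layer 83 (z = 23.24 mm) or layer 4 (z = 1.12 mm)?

layer 83 (z = 23.24 mm)

Layer 83 (z = 23.24): the cube is absent (z outside [0, 4]); the cone at (7.5, 15.5) does not reach this height (z outside [0.5, 13.5]); Subtracting the remaining from the first: the first operand is absent here, so nothing remains; the cube at (14, 16) is present — its section is the full 30×15 rectangle (perimeter 90.00 mm); Merging all regions: only the 30×15 cube at (14, 16) is present, so the union is just that shape — boundary = 90.00 mm. So its perimeter = 90.00 mm. Layer 4 (z = 1.12): the cube is present — its section is the full 23.5×10.5 rectangle (perimeter 68.00 mm); the cone at (7.5, 15.5) contributes a regular 24-gon of circumradius 9.809 (interpolated between r1=10 and r2=6 at t=0.048) (perimeter = 2·24·9.809·sin(180°/24) = 61.46 mm); Subtracting the remaining from the first: starting from the 23.5×10.5 cube, the cone at (7.5, 15.5) partially overlaps it — only the 55.78 mm² overlap (of its 298.85 mm²) is removed, clipping the outline — boundary = 69.61 mm; the cube at (14, 16) is not intersected at this z (z outside [1.5, 26.5]); Taking the union: only the result so far is present, so the union is just that shape — boundary = 69.61 mm. So its perimeter = 69.61 mm. Layer 83 is larger (90.00 vs 69.61 mm).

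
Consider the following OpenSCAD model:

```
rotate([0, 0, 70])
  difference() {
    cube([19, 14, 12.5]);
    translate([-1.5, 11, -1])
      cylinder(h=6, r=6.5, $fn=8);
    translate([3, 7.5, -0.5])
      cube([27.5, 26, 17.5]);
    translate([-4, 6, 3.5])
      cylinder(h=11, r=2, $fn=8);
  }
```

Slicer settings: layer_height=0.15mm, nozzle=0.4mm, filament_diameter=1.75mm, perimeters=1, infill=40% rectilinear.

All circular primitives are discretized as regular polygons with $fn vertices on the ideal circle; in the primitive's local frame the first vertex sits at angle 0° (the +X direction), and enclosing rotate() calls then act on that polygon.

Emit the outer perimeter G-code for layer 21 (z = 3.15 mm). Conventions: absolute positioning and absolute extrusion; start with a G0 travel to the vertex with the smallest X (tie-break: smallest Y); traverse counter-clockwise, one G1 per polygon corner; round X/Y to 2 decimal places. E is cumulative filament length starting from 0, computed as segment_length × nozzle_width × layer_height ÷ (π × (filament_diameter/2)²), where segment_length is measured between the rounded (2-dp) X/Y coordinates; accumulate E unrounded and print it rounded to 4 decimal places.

At z = 3.15 mm: the cube (footprint 19×14) is included at this height; the cylinder at (-1.5, 11): section is a regular 8-gon, circumradius r=6.5; the cube at (3, 7.5) is present — its section is the full 27.5×26 rectangle; the cylinder at (-4, 6) is not intersected at this z (z outside [3.5, 14.5]); Subtracting the remaining from the first: starting from the 19×14 cube, the r=6.5 cylinder at (-1.5, 11) partially overlaps it — only the 33.73 mm² overlap (of its 119.50 mm²) is removed, clipping the outline; the 27.5×26 cube at (3, 7.5) partially overlaps it — only the 95.40 mm² overlap (of its 715.00 mm²) is removed, clipping the outline — 1 connected region; (rotated 70° about Z; rotation is an isometry so areas/perimeters/island counts are preserved). The outline is a single polygon with 6 vertices. Extrusion per mm of travel: 0.4 × 0.15 / (π × 0.875²) = 0.024945. Accumulating E over each segment gives final E = 1.2873.

G0 X-5.83 Y5.90 Z3.15
G1 X-4.96 Y5.10 E0.0295
G1 X-4.81 Y1.75 E0.1131
G1 X0.00 Y0.00 E0.2408
G1 X6.50 Y17.85 E0.7147
G1 X-0.55 Y20.42 E0.9019
G1 X-5.83 Y5.90 E1.2873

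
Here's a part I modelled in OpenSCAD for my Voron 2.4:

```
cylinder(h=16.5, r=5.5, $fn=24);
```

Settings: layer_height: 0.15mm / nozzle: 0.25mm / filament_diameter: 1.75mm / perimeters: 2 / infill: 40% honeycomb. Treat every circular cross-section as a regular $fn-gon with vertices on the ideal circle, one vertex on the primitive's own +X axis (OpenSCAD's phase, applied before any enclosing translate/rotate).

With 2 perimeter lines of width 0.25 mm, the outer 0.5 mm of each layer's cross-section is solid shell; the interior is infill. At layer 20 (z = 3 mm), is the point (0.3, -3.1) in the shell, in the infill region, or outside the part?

infill

At z = 3 mm: the r=5.5 cylinder contributes a regular 24-gon of circumradius 5.5. Overall, the cross-section is a single solid region. The nearest boundary edge runs (-0.00, -5.50)→(1.42, -5.31); distance from the point to it = 2.34 mm. The point is inside the cross-section and 2.34 mm from the nearest boundary — more than the 0.5 mm shell width (2 × 0.25), so it's in the infill interior.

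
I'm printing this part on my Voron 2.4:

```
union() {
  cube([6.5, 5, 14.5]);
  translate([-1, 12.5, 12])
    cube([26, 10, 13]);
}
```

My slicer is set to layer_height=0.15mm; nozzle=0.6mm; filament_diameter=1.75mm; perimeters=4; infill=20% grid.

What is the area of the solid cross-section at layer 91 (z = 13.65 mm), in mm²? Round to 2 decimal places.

292.50 mm²

At z = 13.65 mm: the cube (footprint 6.5×5) is included at this height (area 32.50 mm²); the cube at (-1, 12.5) is present — its section is the full 26×10 rectangle (area 260.00 mm²); Combining (union): the 2 present regions are separate (no shared area or edge), so areas and boundary lengths simply add and each stays a separate island — area = 292.50 mm². Overall, the cross-section has 2 separate islands. Net area = 292.50 mm².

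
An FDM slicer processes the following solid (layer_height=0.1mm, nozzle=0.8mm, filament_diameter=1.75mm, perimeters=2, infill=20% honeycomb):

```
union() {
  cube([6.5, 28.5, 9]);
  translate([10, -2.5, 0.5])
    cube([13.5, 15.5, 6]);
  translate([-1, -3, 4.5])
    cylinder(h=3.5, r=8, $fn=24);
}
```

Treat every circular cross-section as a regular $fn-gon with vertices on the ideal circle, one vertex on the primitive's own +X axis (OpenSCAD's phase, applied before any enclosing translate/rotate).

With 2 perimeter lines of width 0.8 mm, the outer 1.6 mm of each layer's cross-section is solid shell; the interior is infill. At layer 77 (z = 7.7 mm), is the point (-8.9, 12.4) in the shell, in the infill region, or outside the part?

outside

At z = 7.7 mm: the cube (footprint 6.5×28.5) is included at this height; the cube at (10, -2.5) is not intersected at this z (z outside [0.5, 6.5]); the cylinder at (-1, -3): section is a regular 24-gon, circumradius r=8; Merging all regions: the regions partially overlap (shared area 21.47 mm²), so overlapping operands fuse into one piece — 1 connected region. Overall, the cross-section is a single solid region. The nearest boundary edge runs (0.00, 4.87)→(0.00, 28.50); distance from the point to it = 8.90 mm. The point is not inside any of the regions above, so it lies outside the cross-section (8.90 mm from the nearest boundary).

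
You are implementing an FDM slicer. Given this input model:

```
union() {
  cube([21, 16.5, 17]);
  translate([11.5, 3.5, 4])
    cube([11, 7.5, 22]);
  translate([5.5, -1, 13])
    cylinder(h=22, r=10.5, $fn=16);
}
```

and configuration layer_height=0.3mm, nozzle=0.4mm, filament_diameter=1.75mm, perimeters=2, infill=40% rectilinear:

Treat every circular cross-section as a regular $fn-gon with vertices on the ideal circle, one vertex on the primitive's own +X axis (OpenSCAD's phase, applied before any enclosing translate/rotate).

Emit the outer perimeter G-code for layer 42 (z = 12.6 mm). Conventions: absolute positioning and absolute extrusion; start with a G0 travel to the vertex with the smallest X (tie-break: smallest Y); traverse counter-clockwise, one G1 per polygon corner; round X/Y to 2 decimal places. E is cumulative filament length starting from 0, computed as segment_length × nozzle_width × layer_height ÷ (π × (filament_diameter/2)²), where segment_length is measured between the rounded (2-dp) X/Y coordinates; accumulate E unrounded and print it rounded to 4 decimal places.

At z = 12.6 mm: the cube (footprint 21×16.5) is included at this height; the cube at (11.5, 3.5) (footprint 11×7.5) is included at this height; the cylinder at (5.5, -1) does not reach this height (z outside [13, 35]); Combining (union): the regions partially overlap (shared area 71.25 mm²), so overlapping operands fuse into one piece — 1 connected region. The outline is a single polygon with 8 vertices. Extrusion per mm of travel: 0.4 × 0.3 / (π × 0.875²) = 0.049890. Accumulating E over each segment gives final E = 3.8914.

G0 X0.00 Y0.00 Z12.60
G1 X21.00 Y0.00 E1.0477
G1 X21.00 Y3.50 E1.2223
G1 X22.50 Y3.50 E1.2971
G1 X22.50 Y11.00 E1.6713
G1 X21.00 Y11.00 E1.7462
G1 X21.00 Y16.50 E2.0206
G1 X0.00 Y16.50 E3.0682
G1 X0.00 Y0.00 E3.8914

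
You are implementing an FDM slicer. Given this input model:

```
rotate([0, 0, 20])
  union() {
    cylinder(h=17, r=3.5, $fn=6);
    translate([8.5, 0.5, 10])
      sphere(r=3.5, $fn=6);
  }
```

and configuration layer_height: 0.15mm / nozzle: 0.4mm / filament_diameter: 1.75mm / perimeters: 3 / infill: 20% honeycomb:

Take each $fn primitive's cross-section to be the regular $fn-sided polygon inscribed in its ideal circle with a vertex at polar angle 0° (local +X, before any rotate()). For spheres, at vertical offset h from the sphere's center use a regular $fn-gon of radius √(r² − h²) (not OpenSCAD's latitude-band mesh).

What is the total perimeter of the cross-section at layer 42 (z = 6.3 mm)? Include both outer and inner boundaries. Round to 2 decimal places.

21.00 mm

At z = 6.3 mm: the r=3.5 cylinder gives a regular 6-gon of circumradius 3.5 (constant along its height) (perimeter = 2·6·3.500·sin(180°/6) = 21.00 mm); the sphere at (8.5, 0.5) does not reach this height (|z−center|=3.700 > r=3.5); Merging all regions: only the r=3.5 cylinder is present, so the union is just that shape — boundary = 21.00 mm; (rotated 20° about Z; rotation is an isometry so areas/perimeters/island counts are preserved). Overall, the cross-section is a single solid region. Total boundary length (outer) = 21.00 mm.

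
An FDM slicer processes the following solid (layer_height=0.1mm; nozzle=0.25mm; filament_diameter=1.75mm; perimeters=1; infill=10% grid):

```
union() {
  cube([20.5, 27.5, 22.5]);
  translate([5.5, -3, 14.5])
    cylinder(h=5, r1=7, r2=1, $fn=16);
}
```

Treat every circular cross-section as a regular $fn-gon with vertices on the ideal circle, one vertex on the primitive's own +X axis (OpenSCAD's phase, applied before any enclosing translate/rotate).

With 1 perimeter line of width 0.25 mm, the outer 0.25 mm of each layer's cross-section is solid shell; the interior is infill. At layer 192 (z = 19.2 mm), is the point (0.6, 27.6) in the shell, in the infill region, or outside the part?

outside

At z = 19.2 mm: the cube is present — its section is the full 20.5×27.5 rectangle; the cone at (5.5, -3) (r1=7→r2=1) has section circumradius 1.360 here — a regular 16-gon; Taking the union: the 2 present regions are separate (no shared area or edge), so areas and boundary lengths simply add and each stays a separate island — 2 connected regions. Overall, the cross-section has 2 separate islands. The nearest boundary edge runs (0.00, 27.50)→(20.50, 27.50); distance from the point to it = 0.10 mm. The point is not inside any of the regions above, so it lies outside the cross-section (0.10 mm from the nearest boundary).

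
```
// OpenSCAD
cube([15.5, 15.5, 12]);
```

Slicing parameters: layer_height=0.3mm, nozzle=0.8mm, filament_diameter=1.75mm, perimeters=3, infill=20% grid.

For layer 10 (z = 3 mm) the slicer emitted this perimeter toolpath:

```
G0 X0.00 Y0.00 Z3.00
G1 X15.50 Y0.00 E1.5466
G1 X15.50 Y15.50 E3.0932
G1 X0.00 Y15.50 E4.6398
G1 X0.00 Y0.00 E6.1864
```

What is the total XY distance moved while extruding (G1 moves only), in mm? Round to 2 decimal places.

62.00 mm

Sum the Euclidean lengths of each G1 segment: total = 62.00 mm.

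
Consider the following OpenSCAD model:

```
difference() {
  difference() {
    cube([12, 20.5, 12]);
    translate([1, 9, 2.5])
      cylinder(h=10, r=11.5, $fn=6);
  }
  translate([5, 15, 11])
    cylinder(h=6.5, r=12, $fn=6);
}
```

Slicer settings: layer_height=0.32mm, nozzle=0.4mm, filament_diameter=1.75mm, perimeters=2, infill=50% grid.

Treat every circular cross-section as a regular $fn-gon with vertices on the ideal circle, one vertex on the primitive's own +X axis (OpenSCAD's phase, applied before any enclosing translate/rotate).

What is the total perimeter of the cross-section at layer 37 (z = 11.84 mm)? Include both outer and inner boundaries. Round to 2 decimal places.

19.39 mm

At z = 11.84 mm: the 12×20.5 cube contributes its full rectangle (perimeter 65.00 mm); the r=11.5 cylinder at (1, 9) contributes a regular 6-gon of circumradius 11.5 (perimeter = 2·6·11.500·sin(180°/6) = 69.00 mm); Subtracting the remaining from the first: starting from the 12×20.5 cube, the r=11.5 cylinder at (1, 9) partially overlaps it — only the 184.54 mm² overlap (of its 343.60 mm²) is removed, clipping the outline — boundary = 63.65 mm; the r=12 cylinder at (5, 15) contributes a regular 6-gon of circumradius 12 (perimeter = 2·6·12.000·sin(180°/6) = 72.00 mm); Taking the first minus the rest: starting from that combined region, the r=12 cylinder at (5, 15) partially overlaps it — only the 45.08 mm² overlap (of its 374.12 mm²) is removed, clipping the outline — boundary = 19.39 mm. Overall, the cross-section is a single solid region. Total boundary length (outer) = 19.39 mm.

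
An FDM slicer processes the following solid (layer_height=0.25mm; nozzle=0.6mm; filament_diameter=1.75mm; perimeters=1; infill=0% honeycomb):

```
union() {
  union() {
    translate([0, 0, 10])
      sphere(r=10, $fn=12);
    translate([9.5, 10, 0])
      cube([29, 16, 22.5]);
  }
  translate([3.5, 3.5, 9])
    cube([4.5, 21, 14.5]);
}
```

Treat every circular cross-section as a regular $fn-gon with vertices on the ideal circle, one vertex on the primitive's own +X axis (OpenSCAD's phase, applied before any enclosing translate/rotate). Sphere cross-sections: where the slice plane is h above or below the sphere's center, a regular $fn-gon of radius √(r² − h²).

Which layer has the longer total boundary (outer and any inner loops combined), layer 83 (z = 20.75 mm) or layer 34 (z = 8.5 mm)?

layer 34 (z = 8.5 mm)

Layer 83 (z = 20.75): the sphere is absent (|z−center|=10.750 > r=10); the cube at (9.5, 10) is present — its section is the full 29×16 rectangle (perimeter 90.00 mm); Taking the union: only the 29×16 cube at (9.5, 10) is present, so the union is just that shape — boundary = 90.00 mm; the cube at (3.5, 3.5) is present — its section is the full 4.5×21 rectangle (perimeter 51.00 mm); Merging all regions: the 2 present regions are separate (no shared area or edge), so areas and boundary lengths simply add and each stays a separate island — boundary = 141.00 mm. So its perimeter = 141.00 mm. Layer 34 (z = 8.5): the sphere: section is a regular 12-gon, circumradius = √(r²−h²) = √(10²−1.5²) = 9.887 (perimeter = 2·12·9.887·sin(180°/12) = 61.41 mm); the cube at (9.5, 10) is present — its section is the full 29×16 rectangle (perimeter 90.00 mm); Combining (union): the 2 present regions are separate (no shared area or edge), so areas and boundary lengths simply add and each stays a separate island — boundary = 151.41 mm; the cube at (3.5, 3.5) does not reach this height (z outside [9, 23.5]); Taking the union: only that combined region is present, so the union is just that shape — boundary = 151.41 mm. So its perimeter = 151.41 mm. Layer 34 is larger (151.41 vs 141.00 mm).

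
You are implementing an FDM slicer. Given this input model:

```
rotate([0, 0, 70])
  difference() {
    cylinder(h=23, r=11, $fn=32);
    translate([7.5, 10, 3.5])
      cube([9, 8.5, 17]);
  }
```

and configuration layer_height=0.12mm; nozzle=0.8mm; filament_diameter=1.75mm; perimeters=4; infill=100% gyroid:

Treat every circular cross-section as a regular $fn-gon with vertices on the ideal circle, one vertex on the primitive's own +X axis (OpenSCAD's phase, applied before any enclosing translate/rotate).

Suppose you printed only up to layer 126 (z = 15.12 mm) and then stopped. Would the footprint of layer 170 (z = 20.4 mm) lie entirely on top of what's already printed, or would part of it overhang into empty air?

Compare the two slices. At z = 15.12: the cylinder: section is a regular 32-gon, circumradius r=11 (area = (32/2)·11.000²·sin(360°/32) = 377.69 mm²); the cube at (7.5, 10) is present — its section is the full 9×8.5 rectangle (area 76.50 mm²); After the difference (first − rest): starting from the r=11 cylinder (377.69 mm²), the 9×8.5 cube at (7.5, 10) misses the remaining region (no effect) — area = 377.69 mm²; (rotated 70° about Z; rotation is an isometry so areas/perimeters/island counts are preserved). At z = 20.4: the r=11 cylinder gives a regular 32-gon of circumradius 11 (constant along its height) (area = (32/2)·11.000²·sin(360°/32) = 377.69 mm²); the cube at (7.5, 10) is present — its section is the full 9×8.5 rectangle (area 76.50 mm²); Subtracting the remaining from the first: starting from the r=11 cylinder (377.69 mm²), the 9×8.5 cube at (7.5, 10) misses the remaining region (no effect) — area = 377.69 mm²; (whole slice rotated 70° about Z — lengths, areas and connectivity unchanged). Checking containment: the cross-section at z = 20.4 is a subset of the cross-section at z = 15.12.

entirely on top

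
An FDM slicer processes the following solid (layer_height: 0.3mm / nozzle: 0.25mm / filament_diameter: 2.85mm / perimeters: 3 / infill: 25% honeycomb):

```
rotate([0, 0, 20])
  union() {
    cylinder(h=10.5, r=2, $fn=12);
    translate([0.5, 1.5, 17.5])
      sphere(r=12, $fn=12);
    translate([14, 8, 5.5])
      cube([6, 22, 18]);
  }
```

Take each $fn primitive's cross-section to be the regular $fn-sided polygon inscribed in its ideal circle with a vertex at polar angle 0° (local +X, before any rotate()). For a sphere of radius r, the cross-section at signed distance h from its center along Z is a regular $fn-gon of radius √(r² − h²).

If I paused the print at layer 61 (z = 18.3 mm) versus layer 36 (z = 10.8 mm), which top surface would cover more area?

Layer 61 (z = 18.3): the cylinder does not reach this height (z outside [0, 10.5]); the sphere at (0.5, 1.5): section is a regular 12-gon, circumradius = √(r²−h²) = √(12²−0.8²) = 11.973 (area = (12/2)·11.973²·sin(360°/12) = 430.08 mm²); the 6×22 cube at (14, 8) contributes its full rectangle (area 132.00 mm²); Combining (union): the 2 present regions are separate (no shared area or edge), so areas and boundary lengths simply add and each stays a separate island — area = 562.08 mm²; (rotated 20° about Z; rotation is an isometry so areas/perimeters/island counts are preserved). So its area = 562.08 mm². Layer 36 (z = 10.8): the cylinder does not reach this height (z outside [0, 10.5]); the sphere at (0.5, 1.5): section is a regular 12-gon, circumradius = √(r²−h²) = √(12²−6.7²) = 9.955 (area = (12/2)·9.955²·sin(360°/12) = 297.33 mm²); the cube at (14, 8) (footprint 6×22) is included at this height (area 132.00 mm²); Combining (union): the 2 present regions are separate (no shared area or edge), so areas and boundary lengths simply add and each stays a separate island — area = 429.33 mm²; (whole slice rotated 20° about Z — lengths, areas and connectivity unchanged). So its area = 429.33 mm². Layer 61 is larger (562.08 vs 429.33 mm²).

layer 61 (z = 18.3 mm)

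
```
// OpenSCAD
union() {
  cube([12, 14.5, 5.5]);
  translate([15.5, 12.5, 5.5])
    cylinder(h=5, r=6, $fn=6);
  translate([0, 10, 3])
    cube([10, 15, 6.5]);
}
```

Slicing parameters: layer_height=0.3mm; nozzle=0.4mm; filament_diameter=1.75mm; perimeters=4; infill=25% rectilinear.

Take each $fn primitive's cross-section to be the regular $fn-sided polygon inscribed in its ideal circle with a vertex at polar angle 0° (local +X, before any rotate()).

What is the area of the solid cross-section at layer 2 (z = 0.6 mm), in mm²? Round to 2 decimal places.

At z = 0.6 mm: the cube is present — its section is the full 12×14.5 rectangle (area 174.00 mm²); the cylinder at (15.5, 12.5) does not reach this height (z outside [5.5, 10.5]); the cube at (0, 10) is not intersected at this z (z outside [3, 9.5]); Taking the union: only the 12×14.5 cube is present, so the union is just that shape — area = 174.00 mm². Overall, the cross-section is a single solid region. Net area = 174.00 mm².

174.00 mm²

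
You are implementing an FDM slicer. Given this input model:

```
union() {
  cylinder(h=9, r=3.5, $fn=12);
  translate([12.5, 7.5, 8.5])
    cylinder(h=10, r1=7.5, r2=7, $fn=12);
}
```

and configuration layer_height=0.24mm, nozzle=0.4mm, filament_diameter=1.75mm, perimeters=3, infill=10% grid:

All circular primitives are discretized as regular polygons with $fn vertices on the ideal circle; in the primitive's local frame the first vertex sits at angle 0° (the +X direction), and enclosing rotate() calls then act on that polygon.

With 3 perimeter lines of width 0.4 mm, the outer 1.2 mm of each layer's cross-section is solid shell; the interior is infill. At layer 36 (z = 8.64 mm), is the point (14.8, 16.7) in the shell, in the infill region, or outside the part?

outside

At z = 8.64 mm: the cylinder: section is a regular 12-gon, circumradius r=3.5; the cone at (12.5, 7.5) (r1=7.5→r2=7) has section circumradius 7.493 here — a regular 12-gon; Taking the union: the 2 present regions are separate (no shared area or edge), so areas and boundary lengths simply add and each stays a separate island — 2 connected regions. Overall, the cross-section has 2 separate islands. The nearest boundary edge runs (12.50, 14.99)→(16.25, 13.99); distance from the point to it = 2.24 mm. The point is not inside any of the regions above, so it lies outside the cross-section (2.24 mm from the nearest boundary).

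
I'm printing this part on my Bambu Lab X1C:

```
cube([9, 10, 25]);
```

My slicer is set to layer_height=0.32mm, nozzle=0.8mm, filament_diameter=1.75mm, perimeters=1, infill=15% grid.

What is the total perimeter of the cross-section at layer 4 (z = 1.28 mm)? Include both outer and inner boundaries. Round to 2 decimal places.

At z = 1.28 mm: the cube (footprint 9×10) is included at this height (perimeter 38.00 mm). Overall, the cross-section is a single solid region. Total boundary length (outer) = 38.00 mm.

38.00 mm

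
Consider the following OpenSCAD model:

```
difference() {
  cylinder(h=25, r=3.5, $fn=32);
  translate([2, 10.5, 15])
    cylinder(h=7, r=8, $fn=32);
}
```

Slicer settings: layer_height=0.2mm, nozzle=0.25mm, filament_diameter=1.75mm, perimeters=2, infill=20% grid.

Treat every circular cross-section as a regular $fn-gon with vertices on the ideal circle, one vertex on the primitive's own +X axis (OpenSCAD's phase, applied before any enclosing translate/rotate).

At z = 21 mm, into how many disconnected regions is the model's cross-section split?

At z = 21 mm: the r=3.5 cylinder gives a regular 32-gon of circumradius 3.5 (constant along its height); the r=8 cylinder at (2, 10.5) contributes a regular 32-gon of circumradius 8; After the difference (first − rest): starting from the r=3.5 cylinder, the r=8 cylinder at (2, 10.5) partially overlaps it — only the 1.97 mm² overlap (of its 199.77 mm²) is removed, clipping the outline — 1 connected region. The result has 1 disconnected region.

1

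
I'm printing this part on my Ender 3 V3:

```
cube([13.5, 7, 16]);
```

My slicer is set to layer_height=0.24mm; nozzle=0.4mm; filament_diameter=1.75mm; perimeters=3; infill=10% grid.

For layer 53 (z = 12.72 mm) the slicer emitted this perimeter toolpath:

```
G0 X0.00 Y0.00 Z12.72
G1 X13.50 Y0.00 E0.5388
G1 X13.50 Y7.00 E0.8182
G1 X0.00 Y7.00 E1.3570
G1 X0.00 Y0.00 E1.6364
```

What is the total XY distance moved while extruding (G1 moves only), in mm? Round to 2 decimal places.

Sum the Euclidean lengths of each G1 segment: total = 41.00 mm.

41.00 mm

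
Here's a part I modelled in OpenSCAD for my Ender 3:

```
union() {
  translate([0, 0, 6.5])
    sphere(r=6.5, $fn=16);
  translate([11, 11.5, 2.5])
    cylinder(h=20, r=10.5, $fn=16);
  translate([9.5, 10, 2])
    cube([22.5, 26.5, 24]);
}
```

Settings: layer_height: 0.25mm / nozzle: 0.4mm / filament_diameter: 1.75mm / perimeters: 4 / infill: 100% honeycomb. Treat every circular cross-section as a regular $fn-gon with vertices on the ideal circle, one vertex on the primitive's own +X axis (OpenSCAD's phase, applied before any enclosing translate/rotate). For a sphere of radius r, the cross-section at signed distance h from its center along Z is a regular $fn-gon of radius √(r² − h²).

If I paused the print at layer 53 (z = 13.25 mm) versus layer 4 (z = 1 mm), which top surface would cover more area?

layer 53 (z = 13.25 mm)

Layer 53 (z = 13.25): the sphere is not intersected at this z (|z−center|=6.750 > r=6.5); the cylinder at (11, 11.5): section is a regular 16-gon, circumradius r=10.5 (area = (16/2)·10.500²·sin(360°/16) = 337.53 mm²); the 22.5×26.5 cube at (9.5, 10) contributes its full rectangle (area 596.25 mm²); Combining (union): the regions partially overlap — summed areas 933.78 mm² minus the doubly-counted overlap 117.68 mm² gives 816.09 mm² — area = 816.09 mm². So its area = 816.09 mm². Layer 4 (z = 1): the r=6.5 sphere slices to a regular 16-gon of circumradius 3.464 (√(r²−h²) with h=5.5 from center) (area = (16/2)·3.464²·sin(360°/16) = 36.74 mm²); the cylinder at (11, 11.5) is not intersected at this z (z outside [2.5, 22.5]); the cube at (9.5, 10) is not intersected at this z (z outside [2, 26]); Combining (union): only the r=6.5 sphere is present, so the union is just that shape — area = 36.74 mm². So its area = 36.74 mm². Layer 53 is larger (816.09 vs 36.74 mm²).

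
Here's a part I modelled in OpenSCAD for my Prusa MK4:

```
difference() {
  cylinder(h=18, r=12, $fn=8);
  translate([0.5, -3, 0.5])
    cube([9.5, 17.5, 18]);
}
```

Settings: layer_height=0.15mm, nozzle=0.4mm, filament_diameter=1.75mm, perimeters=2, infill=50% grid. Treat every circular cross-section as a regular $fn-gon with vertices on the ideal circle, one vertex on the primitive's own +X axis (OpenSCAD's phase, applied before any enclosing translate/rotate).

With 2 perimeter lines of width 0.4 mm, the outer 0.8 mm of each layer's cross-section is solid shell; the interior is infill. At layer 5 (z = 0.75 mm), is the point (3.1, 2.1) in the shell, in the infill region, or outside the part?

outside

At z = 0.75 mm: the r=12 cylinder gives a regular 8-gon of circumradius 12 (constant along its height); the cube at (0.5, -3) (footprint 9.5×17.5) is included at this height; Taking the first minus the rest: starting from the r=12 cylinder, the 9.5×17.5 cube at (0.5, -3) partially overlaps it — only the 119.55 mm² overlap (of its 166.25 mm²) is removed, clipping the outline — 1 connected region. Overall, the cross-section is a single solid region. The nearest boundary edge runs (0.50, 11.79)→(0.50, -3.00); distance from the point to it = 2.60 mm. The point is not inside any of the regions above, so it lies outside the cross-section (2.60 mm from the nearest boundary).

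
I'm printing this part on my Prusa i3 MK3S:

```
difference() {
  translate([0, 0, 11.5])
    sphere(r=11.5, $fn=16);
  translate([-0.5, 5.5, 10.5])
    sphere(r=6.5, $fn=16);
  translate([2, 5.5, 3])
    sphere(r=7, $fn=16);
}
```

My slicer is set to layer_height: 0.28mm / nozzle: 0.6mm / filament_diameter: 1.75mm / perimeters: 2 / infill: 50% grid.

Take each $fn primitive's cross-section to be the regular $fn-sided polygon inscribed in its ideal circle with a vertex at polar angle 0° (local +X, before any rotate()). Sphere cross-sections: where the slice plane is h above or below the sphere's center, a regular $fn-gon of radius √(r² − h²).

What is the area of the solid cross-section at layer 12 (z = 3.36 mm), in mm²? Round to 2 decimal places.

At z = 3.36 mm: the r=11.5 sphere contributes a regular 16-gon of circumradius √(11.5²−8.14²) = 8.123 (area = (16/2)·8.123²·sin(360°/16) = 202.03 mm²); the sphere at (-0.5, 5.5) is absent (|z−center|=7.140 > r=6.5); the r=7 sphere at (2, 5.5) slices to a regular 16-gon of circumradius 6.991 (√(r²−h²) with h=0.36 from center) (area = (16/2)·6.991²·sin(360°/16) = 149.62 mm²); Taking the first minus the rest: starting from the r=11.5 sphere (202.03 mm²), the r=7 sphere at (2, 5.5) partially overlaps it — only the 89.08 mm² overlap (of its 149.62 mm²) is removed, clipping the outline — area = 112.95 mm². Overall, the cross-section is a single solid region. Net area = 112.95 mm².

112.95 mm²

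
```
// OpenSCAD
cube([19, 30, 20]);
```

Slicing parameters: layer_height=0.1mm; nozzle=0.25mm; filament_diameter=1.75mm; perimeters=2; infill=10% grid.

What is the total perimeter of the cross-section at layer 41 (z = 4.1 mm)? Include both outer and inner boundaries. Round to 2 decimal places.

98.00 mm

At z = 4.1 mm: the cube (footprint 19×30) is included at this height (perimeter 98.00 mm). Overall, the cross-section is a single solid region. Total boundary length (outer) = 98.00 mm.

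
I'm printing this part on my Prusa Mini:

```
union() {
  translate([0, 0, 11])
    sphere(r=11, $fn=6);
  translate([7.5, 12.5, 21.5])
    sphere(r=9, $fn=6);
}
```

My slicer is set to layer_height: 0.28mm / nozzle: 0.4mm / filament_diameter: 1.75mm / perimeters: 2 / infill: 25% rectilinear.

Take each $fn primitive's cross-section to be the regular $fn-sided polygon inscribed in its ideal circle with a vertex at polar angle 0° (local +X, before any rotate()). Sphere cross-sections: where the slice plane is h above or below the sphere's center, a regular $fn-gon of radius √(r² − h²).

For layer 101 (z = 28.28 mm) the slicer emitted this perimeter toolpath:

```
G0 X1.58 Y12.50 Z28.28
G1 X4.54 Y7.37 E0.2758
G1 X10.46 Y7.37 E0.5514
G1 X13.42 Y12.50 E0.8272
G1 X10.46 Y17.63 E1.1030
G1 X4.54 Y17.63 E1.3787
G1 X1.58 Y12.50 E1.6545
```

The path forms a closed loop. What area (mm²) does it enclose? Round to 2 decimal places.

Apply the shoelace formula to the sequence of (X, Y) vertices; enclosed area = 91.11 mm².

91.11 mm²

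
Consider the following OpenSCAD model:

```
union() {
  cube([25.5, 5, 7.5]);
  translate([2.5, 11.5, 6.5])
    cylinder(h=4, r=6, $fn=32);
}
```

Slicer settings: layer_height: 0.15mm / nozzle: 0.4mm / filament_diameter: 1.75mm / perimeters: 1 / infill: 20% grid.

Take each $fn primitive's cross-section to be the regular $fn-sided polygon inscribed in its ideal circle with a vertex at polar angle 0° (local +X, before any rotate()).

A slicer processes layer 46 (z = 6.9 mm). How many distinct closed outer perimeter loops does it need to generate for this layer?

2

At z = 6.9 mm: the cube is present — its section is the full 25.5×5 rectangle; the r=6 cylinder at (2.5, 11.5) gives a regular 32-gon of circumradius 6 (constant along its height); Taking the union: the 2 present regions are separate (no shared area or edge), so areas and boundary lengths simply add and each stays a separate island — 2 connected regions. The result has 2 disconnected regions.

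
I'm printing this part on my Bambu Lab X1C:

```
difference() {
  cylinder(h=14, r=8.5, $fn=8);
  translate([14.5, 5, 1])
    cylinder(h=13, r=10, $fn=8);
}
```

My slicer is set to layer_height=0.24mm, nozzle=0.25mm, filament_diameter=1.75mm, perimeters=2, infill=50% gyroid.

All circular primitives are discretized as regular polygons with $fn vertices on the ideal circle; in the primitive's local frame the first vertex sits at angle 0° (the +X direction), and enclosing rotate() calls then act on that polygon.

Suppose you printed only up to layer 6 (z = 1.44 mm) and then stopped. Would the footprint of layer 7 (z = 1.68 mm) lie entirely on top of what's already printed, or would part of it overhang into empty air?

Compare the two slices. At z = 1.44: the r=8.5 cylinder gives a regular 8-gon of circumradius 8.5 (constant along its height) (area = (8/2)·8.500²·sin(360°/8) = 204.35 mm²); the r=10 cylinder at (14.5, 5) gives a regular 8-gon of circumradius 10 (constant along its height) (area = (8/2)·10.000²·sin(360°/8) = 282.84 mm²); Taking the first minus the rest: starting from the r=8.5 cylinder (204.35 mm²), the r=10 cylinder at (14.5, 5) partially overlaps it — only the 13.61 mm² overlap (of its 282.84 mm²) is removed, clipping the outline — area = 190.75 mm². At z = 1.68: the r=8.5 cylinder gives a regular 8-gon of circumradius 8.5 (constant along its height) (area = (8/2)·8.500²·sin(360°/8) = 204.35 mm²); the cylinder at (14.5, 5): section is a regular 8-gon, circumradius r=10 (area = (8/2)·10.000²·sin(360°/8) = 282.84 mm²); Taking the first minus the rest: starting from the r=8.5 cylinder (204.35 mm²), the r=10 cylinder at (14.5, 5) partially overlaps it — only the 13.61 mm² overlap (of its 282.84 mm²) is removed, clipping the outline — area = 190.75 mm². Checking containment: the cross-section at z = 1.68 is a subset of the cross-section at z = 1.44.

entirely on top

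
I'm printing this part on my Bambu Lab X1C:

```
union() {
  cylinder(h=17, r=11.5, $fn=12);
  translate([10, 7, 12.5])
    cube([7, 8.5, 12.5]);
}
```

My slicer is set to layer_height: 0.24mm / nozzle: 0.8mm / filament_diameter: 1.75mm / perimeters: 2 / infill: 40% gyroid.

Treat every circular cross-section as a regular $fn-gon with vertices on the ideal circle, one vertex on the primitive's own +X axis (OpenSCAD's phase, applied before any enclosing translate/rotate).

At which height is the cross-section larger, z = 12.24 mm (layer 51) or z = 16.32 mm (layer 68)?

layer 68 (z = 16.32 mm)

Layer 51 (z = 12.24): the r=11.5 cylinder contributes a regular 12-gon of circumradius 11.5 (area = (12/2)·11.500²·sin(360°/12) = 396.75 mm²); the cube at (10, 7) is not intersected at this z (z outside [12.5, 25]); Combining (union): only the r=11.5 cylinder is present, so the union is just that shape — area = 396.75 mm². So its area = 396.75 mm². Layer 68 (z = 16.32): the cylinder: section is a regular 12-gon, circumradius r=11.5 (area = (12/2)·11.500²·sin(360°/12) = 396.75 mm²); the 7×8.5 cube at (10, 7) contributes its full rectangle (area 59.50 mm²); Combining (union): the 2 present regions are separate (no shared area or edge), so areas and boundary lengths simply add and each stays a separate island — area = 456.25 mm². So its area = 456.25 mm². Layer 68 is larger (456.25 vs 396.75 mm²).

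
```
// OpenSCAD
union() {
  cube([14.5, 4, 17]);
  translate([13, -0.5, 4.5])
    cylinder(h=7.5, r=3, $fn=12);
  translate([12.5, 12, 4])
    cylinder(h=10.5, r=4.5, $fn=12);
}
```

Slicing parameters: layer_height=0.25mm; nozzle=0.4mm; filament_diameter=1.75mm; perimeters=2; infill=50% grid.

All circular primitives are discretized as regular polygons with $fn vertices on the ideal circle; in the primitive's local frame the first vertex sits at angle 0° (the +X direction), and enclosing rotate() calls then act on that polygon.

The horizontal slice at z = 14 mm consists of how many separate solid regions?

At z = 14 mm: the 14.5×4 cube contributes its full rectangle; the cylinder at (13, -0.5) is not intersected at this z (z outside [4.5, 12]); the r=4.5 cylinder at (12.5, 12) contributes a regular 12-gon of circumradius 4.5; Merging all regions: the 2 present regions are separate (no shared area or edge), so areas and boundary lengths simply add and each stays a separate island — 2 connected regions. The result has 2 disconnected regions.

2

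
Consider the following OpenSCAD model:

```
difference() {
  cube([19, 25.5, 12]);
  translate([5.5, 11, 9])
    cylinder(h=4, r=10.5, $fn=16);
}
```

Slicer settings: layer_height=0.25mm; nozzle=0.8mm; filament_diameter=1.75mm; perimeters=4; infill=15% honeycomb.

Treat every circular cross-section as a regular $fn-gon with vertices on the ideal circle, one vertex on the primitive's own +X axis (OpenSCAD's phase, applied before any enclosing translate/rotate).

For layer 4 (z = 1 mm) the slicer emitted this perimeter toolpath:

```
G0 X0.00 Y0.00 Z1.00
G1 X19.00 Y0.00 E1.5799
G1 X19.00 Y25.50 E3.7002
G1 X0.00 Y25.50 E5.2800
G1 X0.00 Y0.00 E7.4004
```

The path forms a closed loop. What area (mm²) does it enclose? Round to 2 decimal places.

484.50 mm²

Apply the shoelace formula to the sequence of (X, Y) vertices; enclosed area = 484.50 mm².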